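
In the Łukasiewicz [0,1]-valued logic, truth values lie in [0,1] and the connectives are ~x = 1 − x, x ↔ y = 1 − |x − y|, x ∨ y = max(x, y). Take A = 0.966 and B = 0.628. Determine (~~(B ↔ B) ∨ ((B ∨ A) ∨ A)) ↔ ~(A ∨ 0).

B ↔ B = 1 − |0.628 − 0.628| = 1 − 0.000 = 1.000
~(B ↔ B) = 1 − 1.000 = 0.000
~~(B ↔ B) = 1 − 0.000 = 1.000
B ∨ A = max(0.628, 0.966) = 0.966
(B ∨ A) ∨ A = max(0.966, 0.966) = 0.966
~~(B ↔ B) ∨ ((B ∨ A) ∨ A) = max(1.000, 0.966) = 1.000
A ∨ 0 = max(0.966, 0.000) = 0.966
~(A ∨ 0) = 1 − 0.966 = 0.034
(~~(B ↔ B) ∨ ((B ∨ A) ∨ A)) ↔ ~(A ∨ 0) = 1 − |1.000 − 0.034| = 1 − 0.966 = 0.034

0.034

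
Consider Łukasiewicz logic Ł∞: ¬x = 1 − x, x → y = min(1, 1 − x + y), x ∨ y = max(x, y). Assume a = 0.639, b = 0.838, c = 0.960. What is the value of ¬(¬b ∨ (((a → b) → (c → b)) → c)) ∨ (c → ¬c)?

¬b = 1 − 0.838 = 0.162
a → b = min(1, 1 − 0.639 + 0.838) = min(1, 1.199) = 1.000
c → b = min(1, 1 − 0.960 + 0.838) = min(1, 0.878) = 0.878
(a → b) → (c → b) = min(1, 1 − 1.000 + 0.878) = min(1, 0.878) = 0.878
((a → b) → (c → b)) → c = min(1, 1 − 0.878 + 0.960) = min(1, 1.082) = 1.000
¬b ∨ (((a → b) → (c → b)) → c) = max(0.162, 1.000) = 1.000
¬(¬b ∨ (((a → b) → (c → b)) → c)) = 1 − 1.000 = 0.000
¬c = 1 − 0.960 = 0.040
c → ¬c = min(1, 1 − 0.960 + 0.040) = min(1, 0.080) = 0.080
¬(¬b ∨ (((a → b) → (c → b)) → c)) ∨ (c → ¬c) = max(0.000, 0.080) = 0.080

0.080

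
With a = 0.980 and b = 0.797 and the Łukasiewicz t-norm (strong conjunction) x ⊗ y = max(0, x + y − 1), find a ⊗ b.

0.777

a ⊗ b = max(0, 0.980 + 0.797 − 1) = max(0, 0.777) = 0.777
For comparison, the Gödel (minimum) t-norm min(x, y) would give 0.797.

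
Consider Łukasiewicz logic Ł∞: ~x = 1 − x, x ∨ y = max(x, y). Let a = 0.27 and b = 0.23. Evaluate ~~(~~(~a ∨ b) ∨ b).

~a = 1 − 0.27 = 0.73
~a ∨ b = max(0.73, 0.23) = 0.73
~(~a ∨ b) = 1 − 0.73 = 0.27
~~(~a ∨ b) = 1 − 0.27 = 0.73
~~(~a ∨ b) ∨ b = max(0.73, 0.23) = 0.73
~(~~(~a ∨ b) ∨ b) = 1 − 0.73 = 0.27
~~(~~(~a ∨ b) ∨ b) = 1 − 0.27 = 0.73

0.73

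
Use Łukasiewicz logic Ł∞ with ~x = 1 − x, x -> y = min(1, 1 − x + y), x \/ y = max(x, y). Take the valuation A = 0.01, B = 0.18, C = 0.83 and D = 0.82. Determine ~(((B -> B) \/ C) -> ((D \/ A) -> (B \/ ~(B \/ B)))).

0.00

B -> B = min(1, 1 − 0.18 + 0.18) = min(1, 1.00) = 1.00
(B -> B) \/ C = max(1.00, 0.83) = 1.00
D \/ A = max(0.82, 0.01) = 0.82
B \/ B = max(0.18, 0.18) = 0.18
~(B \/ B) = 1 − 0.18 = 0.82
B \/ ~(B \/ B) = max(0.18, 0.82) = 0.82
(D \/ A) -> (B \/ ~(B \/ B)) = min(1, 1 − 0.82 + 0.82) = min(1, 1.00) = 1.00
((B -> B) \/ C) -> ((D \/ A) -> (B \/ ~(B \/ B))) = min(1, 1 − 1.00 + 1.00) = min(1, 1.00) = 1.00
~(((B -> B) \/ C) -> ((D \/ A) -> (B \/ ~(B \/ B)))) = 1 − 1.00 = 0.00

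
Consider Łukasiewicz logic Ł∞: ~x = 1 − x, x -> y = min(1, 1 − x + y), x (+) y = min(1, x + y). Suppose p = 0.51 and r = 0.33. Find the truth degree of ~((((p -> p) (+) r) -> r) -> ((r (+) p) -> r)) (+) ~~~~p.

0.51

p -> p = min(1, 1 − 0.51 + 0.51) = min(1, 1.00) = 1.00
(p -> p) (+) r = min(1, 1.00 + 0.33) = min(1, 1.33) = 1.00
((p -> p) (+) r) -> r = min(1, 1 − 1.00 + 0.33) = min(1, 0.33) = 0.33
r (+) p = min(1, 0.33 + 0.51) = min(1, 0.84) = 0.84
(r (+) p) -> r = min(1, 1 − 0.84 + 0.33) = min(1, 0.49) = 0.49
(((p -> p) (+) r) -> r) -> ((r (+) p) -> r) = min(1, 1 − 0.33 + 0.49) = min(1, 1.16) = 1.00
~((((p -> p) (+) r) -> r) -> ((r (+) p) -> r)) = 1 − 1.00 = 0.00
~p = 1 − 0.51 = 0.49
~~p = 1 − 0.49 = 0.51
~~~p = 1 − 0.51 = 0.49
~~~~p = 1 − 0.49 = 0.51
~((((p -> p) (+) r) -> r) -> ((r (+) p) -> r)) (+) ~~~~p = min(1, 0.00 + 0.51) = min(1, 0.51) = 0.51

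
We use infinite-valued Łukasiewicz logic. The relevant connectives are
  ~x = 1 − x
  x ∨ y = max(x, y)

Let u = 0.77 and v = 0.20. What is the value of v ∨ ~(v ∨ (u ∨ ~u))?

~u = 1 − 0.77 = 0.23
u ∨ ~u = max(0.77, 0.23) = 0.77
v ∨ (u ∨ ~u) = max(0.20, 0.77) = 0.77
~(v ∨ (u ∨ ~u)) = 1 − 0.77 = 0.23
v ∨ ~(v ∨ (u ∨ ~u)) = max(0.20, 0.23) = 0.23

0.23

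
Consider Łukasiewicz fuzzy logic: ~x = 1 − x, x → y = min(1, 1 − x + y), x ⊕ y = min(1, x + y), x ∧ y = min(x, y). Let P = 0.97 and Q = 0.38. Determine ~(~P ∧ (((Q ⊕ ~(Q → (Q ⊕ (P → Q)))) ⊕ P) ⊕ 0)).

0.97

~P = 1 − 0.97 = 0.03
P → Q = min(1, 1 − 0.97 + 0.38) = min(1, 0.41) = 0.41
Q ⊕ (P → Q) = min(1, 0.38 + 0.41) = min(1, 0.79) = 0.79
Q → (Q ⊕ (P → Q)) = min(1, 1 − 0.38 + 0.79) = min(1, 1.41) = 1.00
~(Q → (Q ⊕ (P → Q))) = 1 − 1.00 = 0.00
Q ⊕ ~(Q → (Q ⊕ (P → Q))) = min(1, 0.38 + 0.00) = min(1, 0.38) = 0.38
(Q ⊕ ~(Q → (Q ⊕ (P → Q)))) ⊕ P = min(1, 0.38 + 0.97) = min(1, 1.35) = 1.00
((Q ⊕ ~(Q → (Q ⊕ (P → Q)))) ⊕ P) ⊕ 0 = min(1, 1.00 + 0.00) = min(1, 1.00) = 1.00
~P ∧ (((Q ⊕ ~(Q → (Q ⊕ (P → Q)))) ⊕ P) ⊕ 0) = min(0.03, 1.00) = 0.03
~(~P ∧ (((Q ⊕ ~(Q → (Q ⊕ (P → Q)))) ⊕ P) ⊕ 0)) = 1 − 0.03 = 0.97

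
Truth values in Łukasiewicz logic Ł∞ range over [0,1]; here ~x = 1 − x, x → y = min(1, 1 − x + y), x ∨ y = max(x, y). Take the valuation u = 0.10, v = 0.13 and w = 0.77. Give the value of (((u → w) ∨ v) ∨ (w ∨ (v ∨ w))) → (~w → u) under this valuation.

0.87

u → w = min(1, 1 − 0.10 + 0.77) = min(1, 1.67) = 1.00
(u → w) ∨ v = max(1.00, 0.13) = 1.00
v ∨ w = max(0.13, 0.77) = 0.77
w ∨ (v ∨ w) = max(0.77, 0.77) = 0.77
((u → w) ∨ v) ∨ (w ∨ (v ∨ w)) = max(1.00, 0.77) = 1.00
~w = 1 − 0.77 = 0.23
~w → u = min(1, 1 − 0.23 + 0.10) = min(1, 0.87) = 0.87
(((u → w) ∨ v) ∨ (w ∨ (v ∨ w))) → (~w → u) = min(1, 1 − 1.00 + 0.87) = min(1, 0.87) = 0.87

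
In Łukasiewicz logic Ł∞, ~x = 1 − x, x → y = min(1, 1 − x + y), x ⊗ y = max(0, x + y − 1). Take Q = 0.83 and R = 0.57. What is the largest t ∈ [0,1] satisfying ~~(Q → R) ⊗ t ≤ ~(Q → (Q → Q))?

Q → R = min(1, 1 − 0.83 + 0.57) = min(1, 0.74) = 0.74
~(Q → R) = 1 − 0.74 = 0.26
~~(Q → R) = 1 − 0.26 = 0.74
So the left factor is ~~(Q → R) = 0.74.
Q → Q = min(1, 1 − 0.83 + 0.83) = min(1, 1.00) = 1.00
Q → (Q → Q) = min(1, 1 − 0.83 + 1.00) = min(1, 1.17) = 1.00
~(Q → (Q → Q)) = 1 − 1.00 = 0.00
So the right-hand bound is ~(Q → (Q → Q)) = 0.00.
The residuum of the Łukasiewicz t-norm gives the supremum: min(1, 1 − 0.74 + 0.00).
1 − 0.74 + 0.00 = 0.26, so t = min(1, 0.26) = 0.26.
Check: 0.74 ⊗ 0.26 = max(0, 0.00) = 0.00 ≤ 0.00.

0.26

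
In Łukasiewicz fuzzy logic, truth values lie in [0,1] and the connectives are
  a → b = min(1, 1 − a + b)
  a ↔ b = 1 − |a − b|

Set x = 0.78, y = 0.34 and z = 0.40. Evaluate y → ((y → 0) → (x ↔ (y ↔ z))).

y → 0 = min(1, 1 − 0.34 + 0.00) = min(1, 0.66) = 0.66
y ↔ z = 1 − |0.34 − 0.40| = 1 − 0.06 = 0.94
x ↔ (y ↔ z) = 1 − |0.78 − 0.94| = 1 − 0.16 = 0.84
(y → 0) → (x ↔ (y ↔ z)) = min(1, 1 − 0.66 + 0.84) = min(1, 1.18) = 1.00
y → ((y → 0) → (x ↔ (y ↔ z))) = min(1, 1 − 0.34 + 1.00) = min(1, 1.66) = 1.00

1.00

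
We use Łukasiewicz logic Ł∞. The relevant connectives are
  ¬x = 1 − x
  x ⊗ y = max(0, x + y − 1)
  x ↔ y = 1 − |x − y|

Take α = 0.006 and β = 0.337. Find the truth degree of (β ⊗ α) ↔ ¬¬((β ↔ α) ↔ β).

0.332

β ⊗ α = max(0, 0.337 + 0.006 − 1) = max(0, -0.657) = 0.000
β ↔ α = 1 − |0.337 − 0.006| = 1 − 0.331 = 0.669
(β ↔ α) ↔ β = 1 − |0.669 − 0.337| = 1 − 0.332 = 0.668
¬((β ↔ α) ↔ β) = 1 − 0.668 = 0.332
¬¬((β ↔ α) ↔ β) = 1 − 0.332 = 0.668
(β ⊗ α) ↔ ¬¬((β ↔ α) ↔ β) = 1 − |0.000 − 0.668| = 1 − 0.668 = 0.332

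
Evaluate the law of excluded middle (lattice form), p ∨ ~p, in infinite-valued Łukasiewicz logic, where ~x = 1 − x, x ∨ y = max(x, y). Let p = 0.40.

~p = 1 − 0.40 = 0.60
p ∨ ~p = max(0.40, 0.60) = 0.60
(The value 0.60 < 1 shows this instance is not satisfied; not a Ł∞-tautology — its value is max(a, 1−a).)

0.60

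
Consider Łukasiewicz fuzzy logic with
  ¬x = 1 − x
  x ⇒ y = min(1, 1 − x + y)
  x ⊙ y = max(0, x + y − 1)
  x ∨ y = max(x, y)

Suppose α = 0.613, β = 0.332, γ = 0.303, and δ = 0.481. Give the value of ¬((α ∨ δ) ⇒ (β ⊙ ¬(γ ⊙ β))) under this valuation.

0.281

α ∨ δ = max(0.613, 0.481) = 0.613
γ ⊙ β = max(0, 0.303 + 0.332 − 1) = max(0, -0.365) = 0.000
¬(γ ⊙ β) = 1 − 0.000 = 1.000
β ⊙ ¬(γ ⊙ β) = max(0, 0.332 + 1.000 − 1) = max(0, 0.332) = 0.332
(α ∨ δ) ⇒ (β ⊙ ¬(γ ⊙ β)) = min(1, 1 − 0.613 + 0.332) = min(1, 0.719) = 0.719
¬((α ∨ δ) ⇒ (β ⊙ ¬(γ ⊙ β))) = 1 − 0.719 = 0.281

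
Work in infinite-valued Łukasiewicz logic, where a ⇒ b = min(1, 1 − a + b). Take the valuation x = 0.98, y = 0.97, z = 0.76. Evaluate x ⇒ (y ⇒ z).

y ⇒ z = min(1, 1 − 0.97 + 0.76) = min(1, 0.79) = 0.79
x ⇒ (y ⇒ z) = min(1, 1 − 0.98 + 0.79) = min(1, 0.81) = 0.81

0.81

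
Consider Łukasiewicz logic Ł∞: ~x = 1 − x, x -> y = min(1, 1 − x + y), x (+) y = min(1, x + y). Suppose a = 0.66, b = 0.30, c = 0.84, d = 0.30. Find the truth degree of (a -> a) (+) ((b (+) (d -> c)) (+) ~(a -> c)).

a -> a = min(1, 1 − 0.66 + 0.66) = min(1, 1.00) = 1.00
d -> c = min(1, 1 − 0.30 + 0.84) = min(1, 1.54) = 1.00
b (+) (d -> c) = min(1, 0.30 + 1.00) = min(1, 1.30) = 1.00
a -> c = min(1, 1 − 0.66 + 0.84) = min(1, 1.18) = 1.00
~(a -> c) = 1 − 1.00 = 0.00
(b (+) (d -> c)) (+) ~(a -> c) = min(1, 1.00 + 0.00) = min(1, 1.00) = 1.00
(a -> a) (+) ((b (+) (d -> c)) (+) ~(a -> c)) = min(1, 1.00 + 1.00) = min(1, 2.00) = 1.00

1.00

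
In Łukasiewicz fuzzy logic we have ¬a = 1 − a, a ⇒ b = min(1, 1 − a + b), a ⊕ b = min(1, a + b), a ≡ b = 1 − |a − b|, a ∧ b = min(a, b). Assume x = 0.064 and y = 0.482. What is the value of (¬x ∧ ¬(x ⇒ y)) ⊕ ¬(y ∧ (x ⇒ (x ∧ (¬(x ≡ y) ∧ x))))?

0.518

¬x = 1 − 0.064 = 0.936
x ⇒ y = min(1, 1 − 0.064 + 0.482) = min(1, 1.418) = 1.000
¬(x ⇒ y) = 1 − 1.000 = 0.000
¬x ∧ ¬(x ⇒ y) = min(0.936, 0.000) = 0.000
x ≡ y = 1 − |0.064 − 0.482| = 1 − 0.418 = 0.582
¬(x ≡ y) = 1 − 0.582 = 0.418
¬(x ≡ y) ∧ x = min(0.418, 0.064) = 0.064
x ∧ (¬(x ≡ y) ∧ x) = min(0.064, 0.064) = 0.064
x ⇒ (x ∧ (¬(x ≡ y) ∧ x)) = min(1, 1 − 0.064 + 0.064) = min(1, 1.000) = 1.000
y ∧ (x ⇒ (x ∧ (¬(x ≡ y) ∧ x))) = min(0.482, 1.000) = 0.482
¬(y ∧ (x ⇒ (x ∧ (¬(x ≡ y) ∧ x)))) = 1 − 0.482 = 0.518
(¬x ∧ ¬(x ⇒ y)) ⊕ ¬(y ∧ (x ⇒ (x ∧ (¬(x ≡ y) ∧ x)))) = min(1, 0.000 + 0.518) = min(1, 0.518) = 0.518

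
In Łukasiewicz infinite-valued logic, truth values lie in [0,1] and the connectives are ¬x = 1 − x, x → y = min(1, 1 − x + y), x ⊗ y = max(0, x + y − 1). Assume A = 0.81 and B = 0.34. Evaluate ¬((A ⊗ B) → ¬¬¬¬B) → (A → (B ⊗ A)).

1.00

A ⊗ B = max(0, 0.81 + 0.34 − 1) = max(0, 0.15) = 0.15
¬B = 1 − 0.34 = 0.66
¬¬B = 1 − 0.66 = 0.34
¬¬¬B = 1 − 0.34 = 0.66
¬¬¬¬B = 1 − 0.66 = 0.34
(A ⊗ B) → ¬¬¬¬B = min(1, 1 − 0.15 + 0.34) = min(1, 1.19) = 1.00
¬((A ⊗ B) → ¬¬¬¬B) = 1 − 1.00 = 0.00
B ⊗ A = max(0, 0.34 + 0.81 − 1) = max(0, 0.15) = 0.15
A → (B ⊗ A) = min(1, 1 − 0.81 + 0.15) = min(1, 0.34) = 0.34
¬((A ⊗ B) → ¬¬¬¬B) → (A → (B ⊗ A)) = min(1, 1 − 0.00 + 0.34) = min(1, 1.34) = 1.00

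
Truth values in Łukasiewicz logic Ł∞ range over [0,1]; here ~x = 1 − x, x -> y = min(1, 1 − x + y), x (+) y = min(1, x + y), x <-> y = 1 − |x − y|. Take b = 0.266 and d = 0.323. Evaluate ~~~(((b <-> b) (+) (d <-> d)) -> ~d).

b <-> b = 1 − |0.266 − 0.266| = 1 − 0.000 = 1.000
d <-> d = 1 − |0.323 − 0.323| = 1 − 0.000 = 1.000
(b <-> b) (+) (d <-> d) = min(1, 1.000 + 1.000) = min(1, 2.000) = 1.000
~d = 1 − 0.323 = 0.677
((b <-> b) (+) (d <-> d)) -> ~d = min(1, 1 − 1.000 + 0.677) = min(1, 0.677) = 0.677
~(((b <-> b) (+) (d <-> d)) -> ~d) = 1 − 0.677 = 0.323
~~(((b <-> b) (+) (d <-> d)) -> ~d) = 1 − 0.323 = 0.677
~~~(((b <-> b) (+) (d <-> d)) -> ~d) = 1 − 0.677 = 0.323

0.323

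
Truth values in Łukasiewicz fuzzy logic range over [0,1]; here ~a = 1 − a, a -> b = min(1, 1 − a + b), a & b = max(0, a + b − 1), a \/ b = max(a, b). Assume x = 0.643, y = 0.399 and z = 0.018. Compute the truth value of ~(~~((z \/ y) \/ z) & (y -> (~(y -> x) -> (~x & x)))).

0.601

z \/ y = max(0.018, 0.399) = 0.399
(z \/ y) \/ z = max(0.399, 0.018) = 0.399
~((z \/ y) \/ z) = 1 − 0.399 = 0.601
~~((z \/ y) \/ z) = 1 − 0.601 = 0.399
y -> x = min(1, 1 − 0.399 + 0.643) = min(1, 1.244) = 1.000
~(y -> x) = 1 − 1.000 = 0.000
~x = 1 − 0.643 = 0.357
~x & x = max(0, 0.357 + 0.643 − 1) = max(0, 0.000) = 0.000
~(y -> x) -> (~x & x) = min(1, 1 − 0.000 + 0.000) = min(1, 1.000) = 1.000
y -> (~(y -> x) -> (~x & x)) = min(1, 1 − 0.399 + 1.000) = min(1, 1.601) = 1.000
~~((z \/ y) \/ z) & (y -> (~(y -> x) -> (~x & x))) = max(0, 0.399 + 1.000 − 1) = max(0, 0.399) = 0.399
~(~~((z \/ y) \/ z) & (y -> (~(y -> x) -> (~x & x)))) = 1 − 0.399 = 0.601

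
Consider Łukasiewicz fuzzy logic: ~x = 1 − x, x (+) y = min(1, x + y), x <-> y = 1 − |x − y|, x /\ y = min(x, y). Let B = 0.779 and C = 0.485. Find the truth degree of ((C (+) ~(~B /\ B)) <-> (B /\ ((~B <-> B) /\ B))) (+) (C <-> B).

1.000

~B = 1 − 0.779 = 0.221
~B /\ B = min(0.221, 0.779) = 0.221
~(~B /\ B) = 1 − 0.221 = 0.779
C (+) ~(~B /\ B) = min(1, 0.485 + 0.779) = min(1, 1.264) = 1.000
~B <-> B = 1 − |0.221 − 0.779| = 1 − 0.558 = 0.442
(~B <-> B) /\ B = min(0.442, 0.779) = 0.442
B /\ ((~B <-> B) /\ B) = min(0.779, 0.442) = 0.442
(C (+) ~(~B /\ B)) <-> (B /\ ((~B <-> B) /\ B)) = 1 − |1.000 − 0.442| = 1 − 0.558 = 0.442
C <-> B = 1 − |0.485 − 0.779| = 1 − 0.294 = 0.706
((C (+) ~(~B /\ B)) <-> (B /\ ((~B <-> B) /\ B))) (+) (C <-> B) = min(1, 0.442 + 0.706) = min(1, 1.148) = 1.000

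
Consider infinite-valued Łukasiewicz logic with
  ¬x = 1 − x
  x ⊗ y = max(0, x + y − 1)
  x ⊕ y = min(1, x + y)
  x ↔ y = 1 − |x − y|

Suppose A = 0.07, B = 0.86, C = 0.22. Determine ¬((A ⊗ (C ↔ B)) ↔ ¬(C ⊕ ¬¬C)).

0.56

C ↔ B = 1 − |0.22 − 0.86| = 1 − 0.64 = 0.36
A ⊗ (C ↔ B) = max(0, 0.07 + 0.36 − 1) = max(0, -0.57) = 0.00
¬C = 1 − 0.22 = 0.78
¬¬C = 1 − 0.78 = 0.22
C ⊕ ¬¬C = min(1, 0.22 + 0.22) = min(1, 0.44) = 0.44
¬(C ⊕ ¬¬C) = 1 − 0.44 = 0.56
(A ⊗ (C ↔ B)) ↔ ¬(C ⊕ ¬¬C) = 1 − |0.00 − 0.56| = 1 − 0.56 = 0.44
¬((A ⊗ (C ↔ B)) ↔ ¬(C ⊕ ¬¬C)) = 1 − 0.44 = 0.56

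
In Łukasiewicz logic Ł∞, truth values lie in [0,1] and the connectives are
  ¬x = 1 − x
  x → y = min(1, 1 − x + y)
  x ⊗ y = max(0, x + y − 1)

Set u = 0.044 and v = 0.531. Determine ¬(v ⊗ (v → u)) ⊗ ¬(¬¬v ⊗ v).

0.894

v → u = min(1, 1 − 0.531 + 0.044) = min(1, 0.513) = 0.513
v ⊗ (v → u) = max(0, 0.531 + 0.513 − 1) = max(0, 0.044) = 0.044
¬(v ⊗ (v → u)) = 1 − 0.044 = 0.956
¬v = 1 − 0.531 = 0.469
¬¬v = 1 − 0.469 = 0.531
¬¬v ⊗ v = max(0, 0.531 + 0.531 − 1) = max(0, 0.062) = 0.062
¬(¬¬v ⊗ v) = 1 − 0.062 = 0.938
¬(v ⊗ (v → u)) ⊗ ¬(¬¬v ⊗ v) = max(0, 0.956 + 0.938 − 1) = max(0, 0.894) = 0.894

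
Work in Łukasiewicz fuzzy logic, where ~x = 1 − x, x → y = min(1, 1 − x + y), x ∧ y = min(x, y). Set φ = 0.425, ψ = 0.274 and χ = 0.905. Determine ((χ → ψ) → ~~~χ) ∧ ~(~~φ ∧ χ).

χ → ψ = min(1, 1 − 0.905 + 0.274) = min(1, 0.369) = 0.369
~χ = 1 − 0.905 = 0.095
~~χ = 1 − 0.095 = 0.905
~~~χ = 1 − 0.905 = 0.095
(χ → ψ) → ~~~χ = min(1, 1 − 0.369 + 0.095) = min(1, 0.726) = 0.726
~φ = 1 − 0.425 = 0.575
~~φ = 1 − 0.575 = 0.425
~~φ ∧ χ = min(0.425, 0.905) = 0.425
~(~~φ ∧ χ) = 1 − 0.425 = 0.575
((χ → ψ) → ~~~χ) ∧ ~(~~φ ∧ χ) = min(0.726, 0.575) = 0.575

0.575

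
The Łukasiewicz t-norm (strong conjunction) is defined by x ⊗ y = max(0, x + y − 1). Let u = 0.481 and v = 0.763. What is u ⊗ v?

0.244

u ⊗ v = max(0, 0.481 + 0.763 − 1) = max(0, 0.244) = 0.244
For comparison, the Gödel (minimum) t-norm min(x, y) would give 0.481.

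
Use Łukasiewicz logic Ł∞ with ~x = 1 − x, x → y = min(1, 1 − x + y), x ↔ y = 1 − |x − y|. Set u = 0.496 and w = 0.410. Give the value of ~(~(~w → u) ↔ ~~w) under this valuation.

0.316

~w = 1 − 0.410 = 0.590
~w → u = min(1, 1 − 0.590 + 0.496) = min(1, 0.906) = 0.906
~(~w → u) = 1 − 0.906 = 0.094
~~w = 1 − 0.590 = 0.410
~(~w → u) ↔ ~~w = 1 − |0.094 − 0.410| = 1 − 0.316 = 0.684
~(~(~w → u) ↔ ~~w) = 1 − 0.684 = 0.316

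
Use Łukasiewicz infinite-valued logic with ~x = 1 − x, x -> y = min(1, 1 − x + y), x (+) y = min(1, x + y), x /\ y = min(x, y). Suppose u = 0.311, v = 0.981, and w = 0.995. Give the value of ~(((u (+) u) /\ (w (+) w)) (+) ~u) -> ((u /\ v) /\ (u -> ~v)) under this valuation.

u (+) u = min(1, 0.311 + 0.311) = min(1, 0.622) = 0.622
w (+) w = min(1, 0.995 + 0.995) = min(1, 1.990) = 1.000
(u (+) u) /\ (w (+) w) = min(0.622, 1.000) = 0.622
~u = 1 − 0.311 = 0.689
((u (+) u) /\ (w (+) w)) (+) ~u = min(1, 0.622 + 0.689) = min(1, 1.311) = 1.000
~(((u (+) u) /\ (w (+) w)) (+) ~u) = 1 − 1.000 = 0.000
u /\ v = min(0.311, 0.981) = 0.311
~v = 1 − 0.981 = 0.019
u -> ~v = min(1, 1 − 0.311 + 0.019) = min(1, 0.708) = 0.708
(u /\ v) /\ (u -> ~v) = min(0.311, 0.708) = 0.311
~(((u (+) u) /\ (w (+) w)) (+) ~u) -> ((u /\ v) /\ (u -> ~v)) = min(1, 1 − 0.000 + 0.311) = min(1, 1.311) = 1.000

1.000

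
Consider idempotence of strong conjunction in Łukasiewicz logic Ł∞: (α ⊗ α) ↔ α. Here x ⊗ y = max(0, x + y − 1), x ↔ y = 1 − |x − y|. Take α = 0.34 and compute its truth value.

α ⊗ α = max(0, 0.34 + 0.34 − 1) = max(0, -0.32) = 0.00
(α ⊗ α) ↔ α = 1 − |0.00 − 0.34| = 1 − 0.34 = 0.66
(The value 0.66 < 1 shows this instance is not satisfied; fails in Ł∞ since a ⊗ a = max(0, 2a−1) ≠ a in general.)

0.66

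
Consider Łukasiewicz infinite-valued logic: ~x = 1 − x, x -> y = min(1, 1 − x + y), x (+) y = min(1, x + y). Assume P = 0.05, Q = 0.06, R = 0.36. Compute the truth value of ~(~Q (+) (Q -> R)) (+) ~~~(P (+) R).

0.59

~Q = 1 − 0.06 = 0.94
Q -> R = min(1, 1 − 0.06 + 0.36) = min(1, 1.30) = 1.00
~Q (+) (Q -> R) = min(1, 0.94 + 1.00) = min(1, 1.94) = 1.00
~(~Q (+) (Q -> R)) = 1 − 1.00 = 0.00
P (+) R = min(1, 0.05 + 0.36) = min(1, 0.41) = 0.41
~(P (+) R) = 1 − 0.41 = 0.59
~~(P (+) R) = 1 − 0.59 = 0.41
~~~(P (+) R) = 1 − 0.41 = 0.59
~(~Q (+) (Q -> R)) (+) ~~~(P (+) R) = min(1, 0.00 + 0.59) = min(1, 0.59) = 0.59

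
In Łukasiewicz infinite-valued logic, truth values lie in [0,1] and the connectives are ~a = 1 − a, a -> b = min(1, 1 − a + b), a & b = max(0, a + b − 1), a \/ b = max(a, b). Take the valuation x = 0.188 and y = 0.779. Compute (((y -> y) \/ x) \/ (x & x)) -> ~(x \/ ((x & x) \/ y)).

y -> y = min(1, 1 − 0.779 + 0.779) = min(1, 1.000) = 1.000
(y -> y) \/ x = max(1.000, 0.188) = 1.000
x & x = max(0, 0.188 + 0.188 − 1) = max(0, -0.624) = 0.000
((y -> y) \/ x) \/ (x & x) = max(1.000, 0.000) = 1.000
(x & x) \/ y = max(0.000, 0.779) = 0.779
x \/ ((x & x) \/ y) = max(0.188, 0.779) = 0.779
~(x \/ ((x & x) \/ y)) = 1 − 0.779 = 0.221
(((y -> y) \/ x) \/ (x & x)) -> ~(x \/ ((x & x) \/ y)) = min(1, 1 − 1.000 + 0.221) = min(1, 0.221) = 0.221

0.221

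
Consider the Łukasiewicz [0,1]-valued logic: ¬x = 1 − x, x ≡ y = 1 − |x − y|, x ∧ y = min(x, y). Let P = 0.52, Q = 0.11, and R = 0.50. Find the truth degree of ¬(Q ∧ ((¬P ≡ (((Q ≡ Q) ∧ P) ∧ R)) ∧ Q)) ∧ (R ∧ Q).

¬P = 1 − 0.52 = 0.48
Q ≡ Q = 1 − |0.11 − 0.11| = 1 − 0.00 = 1.00
(Q ≡ Q) ∧ P = min(1.00, 0.52) = 0.52
((Q ≡ Q) ∧ P) ∧ R = min(0.52, 0.50) = 0.50
¬P ≡ (((Q ≡ Q) ∧ P) ∧ R) = 1 − |0.48 − 0.50| = 1 − 0.02 = 0.98
(¬P ≡ (((Q ≡ Q) ∧ P) ∧ R)) ∧ Q = min(0.98, 0.11) = 0.11
Q ∧ ((¬P ≡ (((Q ≡ Q) ∧ P) ∧ R)) ∧ Q) = min(0.11, 0.11) = 0.11
¬(Q ∧ ((¬P ≡ (((Q ≡ Q) ∧ P) ∧ R)) ∧ Q)) = 1 − 0.11 = 0.89
R ∧ Q = min(0.50, 0.11) = 0.11
¬(Q ∧ ((¬P ≡ (((Q ≡ Q) ∧ P) ∧ R)) ∧ Q)) ∧ (R ∧ Q) = min(0.89, 0.11) = 0.11

0.11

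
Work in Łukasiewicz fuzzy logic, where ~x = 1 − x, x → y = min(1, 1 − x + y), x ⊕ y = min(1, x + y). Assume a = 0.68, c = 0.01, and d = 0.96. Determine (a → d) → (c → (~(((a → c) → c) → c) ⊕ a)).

1.00

a → d = min(1, 1 − 0.68 + 0.96) = min(1, 1.28) = 1.00
a → c = min(1, 1 − 0.68 + 0.01) = min(1, 0.33) = 0.33
(a → c) → c = min(1, 1 − 0.33 + 0.01) = min(1, 0.68) = 0.68
((a → c) → c) → c = min(1, 1 − 0.68 + 0.01) = min(1, 0.33) = 0.33
~(((a → c) → c) → c) = 1 − 0.33 = 0.67
~(((a → c) → c) → c) ⊕ a = min(1, 0.67 + 0.68) = min(1, 1.35) = 1.00
c → (~(((a → c) → c) → c) ⊕ a) = min(1, 1 − 0.01 + 1.00) = min(1, 1.99) = 1.00
(a → d) → (c → (~(((a → c) → c) → c) ⊕ a)) = min(1, 1 − 1.00 + 1.00) = min(1, 1.00) = 1.00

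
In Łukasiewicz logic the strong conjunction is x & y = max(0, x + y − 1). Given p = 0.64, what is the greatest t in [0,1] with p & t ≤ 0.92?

1.00

The residuum of the Łukasiewicz t-norm gives the supremum: min(1, 1 − 0.64 + 0.92).
1 − 0.64 + 0.92 = 1.28, so t = min(1, 1.28) = 1.00.
Check: 0.64 & 1.00 = max(0, 0.64) = 0.64 ≤ 0.92.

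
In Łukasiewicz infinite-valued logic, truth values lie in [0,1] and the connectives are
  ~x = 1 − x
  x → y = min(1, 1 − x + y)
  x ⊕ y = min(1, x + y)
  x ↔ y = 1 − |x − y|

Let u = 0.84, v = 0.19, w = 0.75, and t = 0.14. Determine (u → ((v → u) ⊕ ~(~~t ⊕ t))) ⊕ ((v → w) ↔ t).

1.00

v → u = min(1, 1 − 0.19 + 0.84) = min(1, 1.65) = 1.00
~t = 1 − 0.14 = 0.86
~~t = 1 − 0.86 = 0.14
~~t ⊕ t = min(1, 0.14 + 0.14) = min(1, 0.28) = 0.28
~(~~t ⊕ t) = 1 − 0.28 = 0.72
(v → u) ⊕ ~(~~t ⊕ t) = min(1, 1.00 + 0.72) = min(1, 1.72) = 1.00
u → ((v → u) ⊕ ~(~~t ⊕ t)) = min(1, 1 − 0.84 + 1.00) = min(1, 1.16) = 1.00
v → w = min(1, 1 − 0.19 + 0.75) = min(1, 1.56) = 1.00
(v → w) ↔ t = 1 − |1.00 − 0.14| = 1 − 0.86 = 0.14
(u → ((v → u) ⊕ ~(~~t ⊕ t))) ⊕ ((v → w) ↔ t) = min(1, 1.00 + 0.14) = min(1, 1.14) = 1.00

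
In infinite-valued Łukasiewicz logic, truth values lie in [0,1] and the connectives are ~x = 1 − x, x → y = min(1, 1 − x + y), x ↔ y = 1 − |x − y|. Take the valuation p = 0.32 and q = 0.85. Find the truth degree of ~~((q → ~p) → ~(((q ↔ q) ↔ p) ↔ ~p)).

~p = 1 − 0.32 = 0.68
q → ~p = min(1, 1 − 0.85 + 0.68) = min(1, 0.83) = 0.83
q ↔ q = 1 − |0.85 − 0.85| = 1 − 0.00 = 1.00
(q ↔ q) ↔ p = 1 − |1.00 − 0.32| = 1 − 0.68 = 0.32
((q ↔ q) ↔ p) ↔ ~p = 1 − |0.32 − 0.68| = 1 − 0.36 = 0.64
~(((q ↔ q) ↔ p) ↔ ~p) = 1 − 0.64 = 0.36
(q → ~p) → ~(((q ↔ q) ↔ p) ↔ ~p) = min(1, 1 − 0.83 + 0.36) = min(1, 0.53) = 0.53
~((q → ~p) → ~(((q ↔ q) ↔ p) ↔ ~p)) = 1 − 0.53 = 0.47
~~((q → ~p) → ~(((q ↔ q) ↔ p) ↔ ~p)) = 1 − 0.47 = 0.53

0.53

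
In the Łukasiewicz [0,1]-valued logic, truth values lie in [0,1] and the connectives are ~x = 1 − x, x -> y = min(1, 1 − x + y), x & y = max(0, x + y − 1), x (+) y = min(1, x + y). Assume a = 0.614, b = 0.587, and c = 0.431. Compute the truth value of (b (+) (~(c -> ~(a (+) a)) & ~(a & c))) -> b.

a (+) a = min(1, 0.614 + 0.614) = min(1, 1.228) = 1.000
~(a (+) a) = 1 − 1.000 = 0.000
c -> ~(a (+) a) = min(1, 1 − 0.431 + 0.000) = min(1, 0.569) = 0.569
~(c -> ~(a (+) a)) = 1 − 0.569 = 0.431
a & c = max(0, 0.614 + 0.431 − 1) = max(0, 0.045) = 0.045
~(a & c) = 1 − 0.045 = 0.955
~(c -> ~(a (+) a)) & ~(a & c) = max(0, 0.431 + 0.955 − 1) = max(0, 0.386) = 0.386
b (+) (~(c -> ~(a (+) a)) & ~(a & c)) = min(1, 0.587 + 0.386) = min(1, 0.973) = 0.973
(b (+) (~(c -> ~(a (+) a)) & ~(a & c))) -> b = min(1, 1 − 0.973 + 0.587) = min(1, 0.614) = 0.614

0.614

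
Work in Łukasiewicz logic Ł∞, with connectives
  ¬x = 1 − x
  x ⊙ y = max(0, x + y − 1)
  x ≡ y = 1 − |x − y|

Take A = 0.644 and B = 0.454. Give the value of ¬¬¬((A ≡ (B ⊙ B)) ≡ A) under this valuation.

0.288

B ⊙ B = max(0, 0.454 + 0.454 − 1) = max(0, -0.092) = 0.000
A ≡ (B ⊙ B) = 1 − |0.644 − 0.000| = 1 − 0.644 = 0.356
(A ≡ (B ⊙ B)) ≡ A = 1 − |0.356 − 0.644| = 1 − 0.288 = 0.712
¬((A ≡ (B ⊙ B)) ≡ A) = 1 − 0.712 = 0.288
¬¬((A ≡ (B ⊙ B)) ≡ A) = 1 − 0.288 = 0.712
¬¬¬((A ≡ (B ⊙ B)) ≡ A) = 1 − 0.712 = 0.288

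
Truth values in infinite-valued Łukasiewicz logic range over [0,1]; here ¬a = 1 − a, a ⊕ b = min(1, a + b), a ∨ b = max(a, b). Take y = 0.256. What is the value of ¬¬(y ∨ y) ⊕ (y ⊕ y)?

0.768

y ∨ y = max(0.256, 0.256) = 0.256
¬(y ∨ y) = 1 − 0.256 = 0.744
¬¬(y ∨ y) = 1 − 0.744 = 0.256
y ⊕ y = min(1, 0.256 + 0.256) = min(1, 0.512) = 0.512
¬¬(y ∨ y) ⊕ (y ⊕ y) = min(1, 0.256 + 0.512) = min(1, 0.768) = 0.768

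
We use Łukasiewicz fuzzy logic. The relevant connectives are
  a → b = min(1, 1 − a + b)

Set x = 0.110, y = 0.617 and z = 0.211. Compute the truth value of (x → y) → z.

x → y = min(1, 1 − 0.110 + 0.617) = min(1, 1.507) = 1.000
(x → y) → z = min(1, 1 − 1.000 + 0.211) = min(1, 0.211) = 0.211

0.211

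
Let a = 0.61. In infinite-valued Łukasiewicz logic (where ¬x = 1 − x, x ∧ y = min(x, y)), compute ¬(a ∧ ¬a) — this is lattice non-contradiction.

0.61

¬a = 1 − 0.61 = 0.39
a ∧ ¬a = min(0.61, 0.39) = 0.39
¬(a ∧ ¬a) = 1 − 0.39 = 0.61
(The value 0.61 < 1 shows this instance is not satisfied; not a Ł∞-tautology — its value is 1 − min(a, 1−a).)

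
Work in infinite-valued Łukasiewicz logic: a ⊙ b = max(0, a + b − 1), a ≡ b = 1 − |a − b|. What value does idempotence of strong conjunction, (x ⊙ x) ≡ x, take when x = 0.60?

x ⊙ x = max(0, 0.60 + 0.60 − 1) = max(0, 0.20) = 0.20
(x ⊙ x) ≡ x = 1 − |0.20 − 0.60| = 1 − 0.40 = 0.60
(The value 0.60 < 1 shows this instance is not satisfied; fails in Ł∞ since a ⊗ a = max(0, 2a−1) ≠ a in general.)

0.60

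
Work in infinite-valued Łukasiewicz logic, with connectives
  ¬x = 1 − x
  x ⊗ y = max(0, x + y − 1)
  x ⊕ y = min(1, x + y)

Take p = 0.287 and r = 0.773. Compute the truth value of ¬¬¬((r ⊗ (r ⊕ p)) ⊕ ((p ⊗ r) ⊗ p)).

r ⊕ p = min(1, 0.773 + 0.287) = min(1, 1.060) = 1.000
r ⊗ (r ⊕ p) = max(0, 0.773 + 1.000 − 1) = max(0, 0.773) = 0.773
p ⊗ r = max(0, 0.287 + 0.773 − 1) = max(0, 0.060) = 0.060
(p ⊗ r) ⊗ p = max(0, 0.060 + 0.287 − 1) = max(0, -0.653) = 0.000
(r ⊗ (r ⊕ p)) ⊕ ((p ⊗ r) ⊗ p) = min(1, 0.773 + 0.000) = min(1, 0.773) = 0.773
¬((r ⊗ (r ⊕ p)) ⊕ ((p ⊗ r) ⊗ p)) = 1 − 0.773 = 0.227
¬¬((r ⊗ (r ⊕ p)) ⊕ ((p ⊗ r) ⊗ p)) = 1 − 0.227 = 0.773
¬¬¬((r ⊗ (r ⊕ p)) ⊕ ((p ⊗ r) ⊗ p)) = 1 − 0.773 = 0.227

0.227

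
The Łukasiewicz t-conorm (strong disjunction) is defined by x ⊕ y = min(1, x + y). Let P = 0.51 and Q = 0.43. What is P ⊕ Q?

0.94

P ⊕ Q = min(1, 0.51 + 0.43) = min(1, 0.94) = 0.94
For comparison, the Gödel t-conorm max(x, y) would give 0.51.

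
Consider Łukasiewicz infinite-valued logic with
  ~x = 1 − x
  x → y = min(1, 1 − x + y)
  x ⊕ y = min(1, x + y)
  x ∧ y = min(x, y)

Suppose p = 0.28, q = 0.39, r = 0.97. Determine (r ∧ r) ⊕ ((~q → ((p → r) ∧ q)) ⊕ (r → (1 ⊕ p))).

1.00

r ∧ r = min(0.97, 0.97) = 0.97
~q = 1 − 0.39 = 0.61
p → r = min(1, 1 − 0.28 + 0.97) = min(1, 1.69) = 1.00
(p → r) ∧ q = min(1.00, 0.39) = 0.39
~q → ((p → r) ∧ q) = min(1, 1 − 0.61 + 0.39) = min(1, 0.78) = 0.78
1 ⊕ p = min(1, 1.00 + 0.28) = min(1, 1.28) = 1.00
r → (1 ⊕ p) = min(1, 1 − 0.97 + 1.00) = min(1, 1.03) = 1.00
(~q → ((p → r) ∧ q)) ⊕ (r → (1 ⊕ p)) = min(1, 0.78 + 1.00) = min(1, 1.78) = 1.00
(r ∧ r) ⊕ ((~q → ((p → r) ∧ q)) ⊕ (r → (1 ⊕ p))) = min(1, 0.97 + 1.00) = min(1, 1.97) = 1.00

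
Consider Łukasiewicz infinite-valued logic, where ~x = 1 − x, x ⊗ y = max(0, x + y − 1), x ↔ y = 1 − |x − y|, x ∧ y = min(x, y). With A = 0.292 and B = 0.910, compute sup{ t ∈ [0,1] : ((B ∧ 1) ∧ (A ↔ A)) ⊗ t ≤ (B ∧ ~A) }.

B ∧ 1 = min(0.910, 1.000) = 0.910
A ↔ A = 1 − |0.292 − 0.292| = 1 − 0.000 = 1.000
(B ∧ 1) ∧ (A ↔ A) = min(0.910, 1.000) = 0.910
So the left factor is (B ∧ 1) ∧ (A ↔ A) = 0.910.
~A = 1 − 0.292 = 0.708
B ∧ ~A = min(0.910, 0.708) = 0.708
So the right-hand bound is B ∧ ~A = 0.708.
The residuum of the Łukasiewicz t-norm gives the supremum: min(1, 1 − 0.910 + 0.708).
1 − 0.910 + 0.708 = 0.798, so t = min(1, 0.798) = 0.798.
Check: 0.910 ⊗ 0.798 = max(0, 0.708) = 0.708 ≤ 0.708.

0.798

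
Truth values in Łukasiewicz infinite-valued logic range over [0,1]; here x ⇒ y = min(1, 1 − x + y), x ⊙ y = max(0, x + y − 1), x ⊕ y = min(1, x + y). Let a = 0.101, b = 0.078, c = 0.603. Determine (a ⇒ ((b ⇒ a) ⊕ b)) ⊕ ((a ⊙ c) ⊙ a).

b ⇒ a = min(1, 1 − 0.078 + 0.101) = min(1, 1.023) = 1.000
(b ⇒ a) ⊕ b = min(1, 1.000 + 0.078) = min(1, 1.078) = 1.000
a ⇒ ((b ⇒ a) ⊕ b) = min(1, 1 − 0.101 + 1.000) = min(1, 1.899) = 1.000
a ⊙ c = max(0, 0.101 + 0.603 − 1) = max(0, -0.296) = 0.000
(a ⊙ c) ⊙ a = max(0, 0.000 + 0.101 − 1) = max(0, -0.899) = 0.000
(a ⇒ ((b ⇒ a) ⊕ b)) ⊕ ((a ⊙ c) ⊙ a) = min(1, 1.000 + 0.000) = min(1, 1.000) = 1.000

1.000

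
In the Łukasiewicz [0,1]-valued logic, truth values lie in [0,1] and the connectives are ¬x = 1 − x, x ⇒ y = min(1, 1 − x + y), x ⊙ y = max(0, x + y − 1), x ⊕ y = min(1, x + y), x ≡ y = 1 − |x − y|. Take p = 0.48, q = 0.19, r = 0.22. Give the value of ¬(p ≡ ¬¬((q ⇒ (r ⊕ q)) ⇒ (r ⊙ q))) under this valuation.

0.48

r ⊕ q = min(1, 0.22 + 0.19) = min(1, 0.41) = 0.41
q ⇒ (r ⊕ q) = min(1, 1 − 0.19 + 0.41) = min(1, 1.22) = 1.00
r ⊙ q = max(0, 0.22 + 0.19 − 1) = max(0, -0.59) = 0.00
(q ⇒ (r ⊕ q)) ⇒ (r ⊙ q) = min(1, 1 − 1.00 + 0.00) = min(1, 0.00) = 0.00
¬((q ⇒ (r ⊕ q)) ⇒ (r ⊙ q)) = 1 − 0.00 = 1.00
¬¬((q ⇒ (r ⊕ q)) ⇒ (r ⊙ q)) = 1 − 1.00 = 0.00
p ≡ ¬¬((q ⇒ (r ⊕ q)) ⇒ (r ⊙ q)) = 1 − |0.48 − 0.00| = 1 − 0.48 = 0.52
¬(p ≡ ¬¬((q ⇒ (r ⊕ q)) ⇒ (r ⊙ q))) = 1 − 0.52 = 0.48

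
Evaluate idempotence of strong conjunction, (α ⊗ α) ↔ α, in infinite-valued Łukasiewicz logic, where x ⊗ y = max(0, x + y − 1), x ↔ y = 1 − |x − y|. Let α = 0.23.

0.77

α ⊗ α = max(0, 0.23 + 0.23 − 1) = max(0, -0.54) = 0.00
(α ⊗ α) ↔ α = 1 − |0.00 − 0.23| = 1 − 0.23 = 0.77
(The value 0.77 < 1 shows this instance is not satisfied; fails in Ł∞ since a ⊗ a = max(0, 2a−1) ≠ a in general.)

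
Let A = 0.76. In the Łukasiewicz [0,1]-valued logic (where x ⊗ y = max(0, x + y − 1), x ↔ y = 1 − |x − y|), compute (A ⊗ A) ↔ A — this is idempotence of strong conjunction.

0.76

A ⊗ A = max(0, 0.76 + 0.76 − 1) = max(0, 0.52) = 0.52
(A ⊗ A) ↔ A = 1 − |0.52 − 0.76| = 1 − 0.24 = 0.76
(The value 0.76 < 1 shows this instance is not satisfied; fails in Ł∞ since a ⊗ a = max(0, 2a−1) ≠ a in general.)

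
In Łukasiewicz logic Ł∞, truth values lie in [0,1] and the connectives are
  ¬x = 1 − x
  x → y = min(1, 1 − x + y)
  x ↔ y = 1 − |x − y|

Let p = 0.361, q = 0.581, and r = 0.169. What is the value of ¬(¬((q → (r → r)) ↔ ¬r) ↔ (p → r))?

0.639

r → r = min(1, 1 − 0.169 + 0.169) = min(1, 1.000) = 1.000
q → (r → r) = min(1, 1 − 0.581 + 1.000) = min(1, 1.419) = 1.000
¬r = 1 − 0.169 = 0.831
(q → (r → r)) ↔ ¬r = 1 − |1.000 − 0.831| = 1 − 0.169 = 0.831
¬((q → (r → r)) ↔ ¬r) = 1 − 0.831 = 0.169
p → r = min(1, 1 − 0.361 + 0.169) = min(1, 0.808) = 0.808
¬((q → (r → r)) ↔ ¬r) ↔ (p → r) = 1 − |0.169 − 0.808| = 1 − 0.639 = 0.361
¬(¬((q → (r → r)) ↔ ¬r) ↔ (p → r)) = 1 − 0.361 = 0.639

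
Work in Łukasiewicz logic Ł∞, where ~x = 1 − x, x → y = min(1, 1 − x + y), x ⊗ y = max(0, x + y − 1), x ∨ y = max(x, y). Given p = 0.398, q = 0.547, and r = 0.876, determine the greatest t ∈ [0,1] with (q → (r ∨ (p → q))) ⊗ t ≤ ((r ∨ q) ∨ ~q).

p → q = min(1, 1 − 0.398 + 0.547) = min(1, 1.149) = 1.000
r ∨ (p → q) = max(0.876, 1.000) = 1.000
q → (r ∨ (p → q)) = min(1, 1 − 0.547 + 1.000) = min(1, 1.453) = 1.000
So the left factor is q → (r ∨ (p → q)) = 1.000.
r ∨ q = max(0.876, 0.547) = 0.876
~q = 1 − 0.547 = 0.453
(r ∨ q) ∨ ~q = max(0.876, 0.453) = 0.876
So the right-hand bound is (r ∨ q) ∨ ~q = 0.876.
The residuum of the Łukasiewicz t-norm gives the supremum: min(1, 1 − 1.000 + 0.876).
1 − 1.000 + 0.876 = 0.876, so t = min(1, 0.876) = 0.876.
Check: 1.000 ⊗ 0.876 = max(0, 0.876) = 0.876 ≤ 0.876.

0.876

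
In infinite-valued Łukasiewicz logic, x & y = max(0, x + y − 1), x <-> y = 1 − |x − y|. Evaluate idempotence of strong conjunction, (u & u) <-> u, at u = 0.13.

u & u = max(0, 0.13 + 0.13 − 1) = max(0, -0.74) = 0.00
(u & u) <-> u = 1 − |0.00 − 0.13| = 1 − 0.13 = 0.87
(The value 0.87 < 1 shows this instance is not satisfied; fails in Ł∞ since a ⊗ a = max(0, 2a−1) ≠ a in general.)

0.87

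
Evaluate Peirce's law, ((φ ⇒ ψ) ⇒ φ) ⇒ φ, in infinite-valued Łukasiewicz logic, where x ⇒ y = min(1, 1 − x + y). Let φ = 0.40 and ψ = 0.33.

0.93

φ ⇒ ψ = min(1, 1 − 0.40 + 0.33) = min(1, 0.93) = 0.93
(φ ⇒ ψ) ⇒ φ = min(1, 1 − 0.93 + 0.40) = min(1, 0.47) = 0.47
((φ ⇒ ψ) ⇒ φ) ⇒ φ = min(1, 1 − 0.47 + 0.40) = min(1, 0.93) = 0.93
(The value 0.93 < 1 shows this instance is not satisfied; not a Ł∞-tautology in general.)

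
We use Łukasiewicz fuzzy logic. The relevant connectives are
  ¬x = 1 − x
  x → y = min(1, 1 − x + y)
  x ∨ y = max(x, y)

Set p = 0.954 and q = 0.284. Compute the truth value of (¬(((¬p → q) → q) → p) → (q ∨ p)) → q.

0.284

¬p = 1 − 0.954 = 0.046
¬p → q = min(1, 1 − 0.046 + 0.284) = min(1, 1.238) = 1.000
(¬p → q) → q = min(1, 1 − 1.000 + 0.284) = min(1, 0.284) = 0.284
((¬p → q) → q) → p = min(1, 1 − 0.284 + 0.954) = min(1, 1.670) = 1.000
¬(((¬p → q) → q) → p) = 1 − 1.000 = 0.000
q ∨ p = max(0.284, 0.954) = 0.954
¬(((¬p → q) → q) → p) → (q ∨ p) = min(1, 1 − 0.000 + 0.954) = min(1, 1.954) = 1.000
(¬(((¬p → q) → q) → p) → (q ∨ p)) → q = min(1, 1 − 1.000 + 0.284) = min(1, 0.284) = 0.284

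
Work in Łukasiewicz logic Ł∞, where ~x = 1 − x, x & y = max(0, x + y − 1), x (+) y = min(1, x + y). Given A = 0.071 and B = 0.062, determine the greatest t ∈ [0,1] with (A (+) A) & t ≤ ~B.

A (+) A = min(1, 0.071 + 0.071) = min(1, 0.142) = 0.142
So the left factor is A (+) A = 0.142.
~B = 1 − 0.062 = 0.938
So the right-hand bound is ~B = 0.938.
The residuum of the Łukasiewicz t-norm gives the supremum: min(1, 1 − 0.142 + 0.938).
1 − 0.142 + 0.938 = 1.796, so t = min(1, 1.796) = 1.000.
Check: 0.142 & 1.000 = max(0, 0.142) = 0.142 ≤ 0.938.

1.000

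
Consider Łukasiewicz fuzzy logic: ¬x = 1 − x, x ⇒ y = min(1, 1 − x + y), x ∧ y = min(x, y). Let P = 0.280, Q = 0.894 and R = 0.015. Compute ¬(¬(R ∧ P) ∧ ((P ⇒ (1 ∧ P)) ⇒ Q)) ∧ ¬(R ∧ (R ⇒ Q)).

0.106

R ∧ P = min(0.015, 0.280) = 0.015
¬(R ∧ P) = 1 − 0.015 = 0.985
1 ∧ P = min(1.000, 0.280) = 0.280
P ⇒ (1 ∧ P) = min(1, 1 − 0.280 + 0.280) = min(1, 1.000) = 1.000
(P ⇒ (1 ∧ P)) ⇒ Q = min(1, 1 − 1.000 + 0.894) = min(1, 0.894) = 0.894
¬(R ∧ P) ∧ ((P ⇒ (1 ∧ P)) ⇒ Q) = min(0.985, 0.894) = 0.894
¬(¬(R ∧ P) ∧ ((P ⇒ (1 ∧ P)) ⇒ Q)) = 1 − 0.894 = 0.106
R ⇒ Q = min(1, 1 − 0.015 + 0.894) = min(1, 1.879) = 1.000
R ∧ (R ⇒ Q) = min(0.015, 1.000) = 0.015
¬(R ∧ (R ⇒ Q)) = 1 − 0.015 = 0.985
¬(¬(R ∧ P) ∧ ((P ⇒ (1 ∧ P)) ⇒ Q)) ∧ ¬(R ∧ (R ⇒ Q)) = min(0.106, 0.985) = 0.106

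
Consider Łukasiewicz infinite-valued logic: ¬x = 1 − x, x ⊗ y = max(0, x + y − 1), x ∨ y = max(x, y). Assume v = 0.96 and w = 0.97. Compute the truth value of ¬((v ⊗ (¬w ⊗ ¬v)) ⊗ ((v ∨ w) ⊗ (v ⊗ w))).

¬w = 1 − 0.97 = 0.03
¬v = 1 − 0.96 = 0.04
¬w ⊗ ¬v = max(0, 0.03 + 0.04 − 1) = max(0, -0.93) = 0.00
v ⊗ (¬w ⊗ ¬v) = max(0, 0.96 + 0.00 − 1) = max(0, -0.04) = 0.00
v ∨ w = max(0.96, 0.97) = 0.97
v ⊗ w = max(0, 0.96 + 0.97 − 1) = max(0, 0.93) = 0.93
(v ∨ w) ⊗ (v ⊗ w) = max(0, 0.97 + 0.93 − 1) = max(0, 0.90) = 0.90
(v ⊗ (¬w ⊗ ¬v)) ⊗ ((v ∨ w) ⊗ (v ⊗ w)) = max(0, 0.00 + 0.90 − 1) = max(0, -0.10) = 0.00
¬((v ⊗ (¬w ⊗ ¬v)) ⊗ ((v ∨ w) ⊗ (v ⊗ w))) = 1 − 0.00 = 1.00

1.00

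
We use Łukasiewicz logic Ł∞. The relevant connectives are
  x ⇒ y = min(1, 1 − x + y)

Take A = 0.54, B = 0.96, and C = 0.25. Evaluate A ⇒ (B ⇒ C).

0.75

B ⇒ C = min(1, 1 − 0.96 + 0.25) = min(1, 0.29) = 0.29
A ⇒ (B ⇒ C) = min(1, 1 − 0.54 + 0.29) = min(1, 0.75) = 0.75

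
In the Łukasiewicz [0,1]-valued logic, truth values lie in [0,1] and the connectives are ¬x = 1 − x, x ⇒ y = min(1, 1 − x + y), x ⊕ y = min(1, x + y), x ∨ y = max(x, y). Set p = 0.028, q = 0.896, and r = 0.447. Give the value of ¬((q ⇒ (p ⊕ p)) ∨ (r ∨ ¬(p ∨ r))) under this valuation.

0.447

p ⊕ p = min(1, 0.028 + 0.028) = min(1, 0.056) = 0.056
q ⇒ (p ⊕ p) = min(1, 1 − 0.896 + 0.056) = min(1, 0.160) = 0.160
p ∨ r = max(0.028, 0.447) = 0.447
¬(p ∨ r) = 1 − 0.447 = 0.553
r ∨ ¬(p ∨ r) = max(0.447, 0.553) = 0.553
(q ⇒ (p ⊕ p)) ∨ (r ∨ ¬(p ∨ r)) = max(0.160, 0.553) = 0.553
¬((q ⇒ (p ⊕ p)) ∨ (r ∨ ¬(p ∨ r))) = 1 − 0.553 = 0.447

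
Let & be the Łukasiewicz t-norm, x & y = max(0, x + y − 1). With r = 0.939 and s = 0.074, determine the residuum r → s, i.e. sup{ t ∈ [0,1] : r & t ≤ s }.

The residuum of the Łukasiewicz t-norm gives the supremum: min(1, 1 − 0.939 + 0.074).
1 − 0.939 + 0.074 = 0.135, so t = min(1, 0.135) = 0.135.
Check: 0.939 & 0.135 = max(0, 0.074) = 0.074 ≤ 0.074.

0.135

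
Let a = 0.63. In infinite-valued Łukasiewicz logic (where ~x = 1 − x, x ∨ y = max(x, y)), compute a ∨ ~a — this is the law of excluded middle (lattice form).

0.63

~a = 1 − 0.63 = 0.37
a ∨ ~a = max(0.63, 0.37) = 0.63
(The value 0.63 < 1 shows this instance is not satisfied; not a Ł∞-tautology — its value is max(a, 1−a).)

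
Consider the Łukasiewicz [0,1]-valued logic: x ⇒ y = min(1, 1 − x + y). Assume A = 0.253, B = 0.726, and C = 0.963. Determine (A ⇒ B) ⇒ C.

A ⇒ B = min(1, 1 − 0.253 + 0.726) = min(1, 1.473) = 1.000
(A ⇒ B) ⇒ C = min(1, 1 − 1.000 + 0.963) = min(1, 0.963) = 0.963

0.963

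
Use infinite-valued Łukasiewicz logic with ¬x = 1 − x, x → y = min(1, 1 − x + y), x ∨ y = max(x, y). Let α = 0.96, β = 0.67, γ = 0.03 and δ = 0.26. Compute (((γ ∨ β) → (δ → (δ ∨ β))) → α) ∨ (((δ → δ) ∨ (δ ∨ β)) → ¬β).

γ ∨ β = max(0.03, 0.67) = 0.67
δ ∨ β = max(0.26, 0.67) = 0.67
δ → (δ ∨ β) = min(1, 1 − 0.26 + 0.67) = min(1, 1.41) = 1.00
(γ ∨ β) → (δ → (δ ∨ β)) = min(1, 1 − 0.67 + 1.00) = min(1, 1.33) = 1.00
((γ ∨ β) → (δ → (δ ∨ β))) → α = min(1, 1 − 1.00 + 0.96) = min(1, 0.96) = 0.96
δ → δ = min(1, 1 − 0.26 + 0.26) = min(1, 1.00) = 1.00
(δ → δ) ∨ (δ ∨ β) = max(1.00, 0.67) = 1.00
¬β = 1 − 0.67 = 0.33
((δ → δ) ∨ (δ ∨ β)) → ¬β = min(1, 1 − 1.00 + 0.33) = min(1, 0.33) = 0.33
(((γ ∨ β) → (δ → (δ ∨ β))) → α) ∨ (((δ → δ) ∨ (δ ∨ β)) → ¬β) = max(0.96, 0.33) = 0.96

0.96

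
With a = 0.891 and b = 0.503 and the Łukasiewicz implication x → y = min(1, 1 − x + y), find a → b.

0.612

a → b = min(1, 1 − 0.891 + 0.503) = min(1, 0.612) = 0.612
For comparison, the Gödel implication (1 if x ≤ y else y) would give 0.503.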